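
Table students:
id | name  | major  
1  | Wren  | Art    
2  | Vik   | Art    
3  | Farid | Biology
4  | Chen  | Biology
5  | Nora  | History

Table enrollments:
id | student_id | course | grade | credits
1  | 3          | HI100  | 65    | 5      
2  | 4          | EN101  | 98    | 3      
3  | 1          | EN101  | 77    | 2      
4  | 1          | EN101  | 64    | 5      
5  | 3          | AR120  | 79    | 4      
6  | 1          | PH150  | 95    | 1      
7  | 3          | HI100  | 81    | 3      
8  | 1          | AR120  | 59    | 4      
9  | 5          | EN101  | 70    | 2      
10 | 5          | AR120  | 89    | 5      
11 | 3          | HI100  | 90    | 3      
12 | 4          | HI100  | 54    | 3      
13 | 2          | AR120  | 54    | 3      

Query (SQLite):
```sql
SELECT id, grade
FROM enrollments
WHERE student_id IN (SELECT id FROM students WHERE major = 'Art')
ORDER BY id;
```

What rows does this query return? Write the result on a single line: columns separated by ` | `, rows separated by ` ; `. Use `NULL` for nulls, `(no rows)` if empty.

3 | 77 ; 4 | 64 ; 6 | 95 ; 8 | 59 ; 13 | 54

Inner query: students.id where major = 'Art'.
Outer: keep enrollments rows whose student_id is in that set.
Inner query → {1, 2}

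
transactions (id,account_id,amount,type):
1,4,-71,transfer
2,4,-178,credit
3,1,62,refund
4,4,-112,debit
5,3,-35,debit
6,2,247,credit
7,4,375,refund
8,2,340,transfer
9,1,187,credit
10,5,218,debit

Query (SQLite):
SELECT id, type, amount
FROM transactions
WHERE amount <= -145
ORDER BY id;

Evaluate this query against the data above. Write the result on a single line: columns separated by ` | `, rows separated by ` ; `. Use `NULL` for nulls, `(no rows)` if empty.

2 | credit | -178

amount <= -145: ids {2}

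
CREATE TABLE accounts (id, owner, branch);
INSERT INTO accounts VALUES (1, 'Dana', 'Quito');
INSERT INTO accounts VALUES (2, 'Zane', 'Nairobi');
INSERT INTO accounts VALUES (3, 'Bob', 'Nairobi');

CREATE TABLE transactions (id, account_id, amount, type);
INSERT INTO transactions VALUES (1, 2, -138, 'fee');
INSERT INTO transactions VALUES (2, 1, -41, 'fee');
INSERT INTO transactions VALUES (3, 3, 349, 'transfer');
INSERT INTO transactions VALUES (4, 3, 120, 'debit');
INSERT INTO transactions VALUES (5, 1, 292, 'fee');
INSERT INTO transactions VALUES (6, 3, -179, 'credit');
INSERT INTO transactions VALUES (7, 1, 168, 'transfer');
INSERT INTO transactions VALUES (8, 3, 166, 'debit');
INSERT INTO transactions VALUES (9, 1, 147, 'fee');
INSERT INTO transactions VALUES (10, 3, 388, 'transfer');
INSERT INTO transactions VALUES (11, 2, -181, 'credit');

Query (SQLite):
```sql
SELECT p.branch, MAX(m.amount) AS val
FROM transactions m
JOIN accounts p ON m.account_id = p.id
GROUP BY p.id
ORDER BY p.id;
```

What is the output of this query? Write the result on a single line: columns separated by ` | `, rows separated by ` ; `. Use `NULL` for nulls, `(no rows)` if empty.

Join each transactions row to its accounts via account_id.
Group joined rows by accounts.id; compute MAX(m.amount) per group.
  1: ids {2, 5, 7, 9} → MAX(m.amount)=292
  2: ids {1, 11} → MAX(m.amount)=-138
  3: ids {3, 4, 6, 8, 10} → MAX(m.amount)=388

Quito | 292 ; Nairobi | -138 ; Nairobi | 388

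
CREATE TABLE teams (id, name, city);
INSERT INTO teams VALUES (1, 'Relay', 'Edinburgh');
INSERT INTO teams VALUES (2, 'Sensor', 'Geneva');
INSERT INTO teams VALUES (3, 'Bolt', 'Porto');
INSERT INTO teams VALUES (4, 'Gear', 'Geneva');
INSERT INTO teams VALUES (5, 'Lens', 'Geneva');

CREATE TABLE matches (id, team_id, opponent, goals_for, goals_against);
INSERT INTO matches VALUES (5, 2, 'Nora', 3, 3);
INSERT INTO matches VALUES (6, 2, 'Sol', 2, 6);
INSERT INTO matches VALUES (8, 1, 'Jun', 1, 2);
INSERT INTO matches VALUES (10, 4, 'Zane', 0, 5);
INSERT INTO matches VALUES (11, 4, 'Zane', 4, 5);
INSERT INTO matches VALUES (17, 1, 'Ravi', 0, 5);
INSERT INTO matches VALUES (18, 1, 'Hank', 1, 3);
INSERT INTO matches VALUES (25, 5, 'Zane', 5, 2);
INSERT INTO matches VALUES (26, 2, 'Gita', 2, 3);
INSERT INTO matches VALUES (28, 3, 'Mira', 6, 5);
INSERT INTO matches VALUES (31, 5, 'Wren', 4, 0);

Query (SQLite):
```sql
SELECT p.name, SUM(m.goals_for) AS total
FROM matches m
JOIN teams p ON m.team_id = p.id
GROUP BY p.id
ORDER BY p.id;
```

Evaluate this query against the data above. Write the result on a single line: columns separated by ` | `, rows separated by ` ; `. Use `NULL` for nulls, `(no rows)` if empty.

Relay | 2 ; Sensor | 7 ; Bolt | 6 ; Gear | 4 ; Lens | 9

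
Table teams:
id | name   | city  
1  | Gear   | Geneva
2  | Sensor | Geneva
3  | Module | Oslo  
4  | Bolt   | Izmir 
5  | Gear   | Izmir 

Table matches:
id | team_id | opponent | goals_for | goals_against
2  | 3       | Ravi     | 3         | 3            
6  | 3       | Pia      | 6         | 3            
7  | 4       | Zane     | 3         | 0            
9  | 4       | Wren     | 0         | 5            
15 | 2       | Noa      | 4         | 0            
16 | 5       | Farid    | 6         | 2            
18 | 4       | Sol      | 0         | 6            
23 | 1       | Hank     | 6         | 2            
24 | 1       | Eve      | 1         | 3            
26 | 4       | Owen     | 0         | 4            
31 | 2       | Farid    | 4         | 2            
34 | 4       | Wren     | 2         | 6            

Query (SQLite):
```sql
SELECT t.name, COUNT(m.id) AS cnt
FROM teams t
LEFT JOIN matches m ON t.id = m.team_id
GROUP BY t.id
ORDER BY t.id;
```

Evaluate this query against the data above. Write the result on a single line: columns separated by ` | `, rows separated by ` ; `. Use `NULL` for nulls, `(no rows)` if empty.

LEFT JOIN keeps every teams row; unmatched ones get NULL for matches columns.
Group by teams.id and compute COUNT(m.id). COUNT(col) of an all-NULL group is 0.
  1: ids {23, 24} → COUNT(m.id)=2
  2: ids {15, 31} → COUNT(m.id)=2
  3: ids {2, 6} → COUNT(m.id)=2
  4: ids {7, 9, 18, 26, 34} → COUNT(m.id)=5
  5: ids {16} → COUNT(m.id)=1

Gear | 2 ; Sensor | 2 ; Module | 2 ; Bolt | 5 ; Gear | 1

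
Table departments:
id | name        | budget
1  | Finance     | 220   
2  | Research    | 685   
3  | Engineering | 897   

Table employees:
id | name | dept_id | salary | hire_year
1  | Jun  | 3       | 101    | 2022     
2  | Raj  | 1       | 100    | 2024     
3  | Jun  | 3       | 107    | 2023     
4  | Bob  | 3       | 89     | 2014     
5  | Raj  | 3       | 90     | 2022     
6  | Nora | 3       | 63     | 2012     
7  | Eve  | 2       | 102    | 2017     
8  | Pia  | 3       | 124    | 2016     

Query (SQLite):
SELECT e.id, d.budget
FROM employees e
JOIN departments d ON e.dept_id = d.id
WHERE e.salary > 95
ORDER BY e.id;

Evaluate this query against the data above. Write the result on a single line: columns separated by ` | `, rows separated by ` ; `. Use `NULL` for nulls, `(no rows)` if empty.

Each employees row matches the departments row where dept_id = departments.id.
Then keep rows with e.salary > 95.

1 | 897 ; 2 | 220 ; 3 | 897 ; 7 | 685 ; 8 | 897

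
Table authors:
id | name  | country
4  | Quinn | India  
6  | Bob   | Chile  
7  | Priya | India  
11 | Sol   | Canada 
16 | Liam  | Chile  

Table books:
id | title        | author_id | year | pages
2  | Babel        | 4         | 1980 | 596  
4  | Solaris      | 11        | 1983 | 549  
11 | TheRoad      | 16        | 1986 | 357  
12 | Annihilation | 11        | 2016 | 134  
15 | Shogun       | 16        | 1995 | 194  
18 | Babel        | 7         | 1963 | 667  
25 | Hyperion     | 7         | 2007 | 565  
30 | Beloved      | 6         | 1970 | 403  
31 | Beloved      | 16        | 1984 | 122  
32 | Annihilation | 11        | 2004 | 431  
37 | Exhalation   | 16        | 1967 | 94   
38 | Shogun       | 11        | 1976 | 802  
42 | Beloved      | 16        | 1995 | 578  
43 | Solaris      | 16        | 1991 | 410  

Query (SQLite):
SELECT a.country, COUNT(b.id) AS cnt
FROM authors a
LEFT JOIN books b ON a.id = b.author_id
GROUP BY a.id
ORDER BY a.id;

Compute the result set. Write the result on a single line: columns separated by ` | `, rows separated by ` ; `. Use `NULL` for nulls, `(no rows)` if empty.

India | 1 ; Chile | 1 ; India | 2 ; Canada | 4 ; Chile | 6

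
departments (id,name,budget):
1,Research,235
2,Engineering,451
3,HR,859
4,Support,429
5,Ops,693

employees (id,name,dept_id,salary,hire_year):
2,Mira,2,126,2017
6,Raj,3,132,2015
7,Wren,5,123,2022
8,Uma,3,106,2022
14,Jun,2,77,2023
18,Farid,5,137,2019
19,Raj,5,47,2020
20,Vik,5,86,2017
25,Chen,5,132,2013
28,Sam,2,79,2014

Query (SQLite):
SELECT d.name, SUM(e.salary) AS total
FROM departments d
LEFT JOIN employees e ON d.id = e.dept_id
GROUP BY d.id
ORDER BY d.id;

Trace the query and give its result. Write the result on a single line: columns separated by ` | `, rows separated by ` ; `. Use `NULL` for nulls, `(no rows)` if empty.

LEFT JOIN keeps every departments row; unmatched ones get NULL for employees columns.
Group by departments.id and compute SUM(e.salary). SUM over an all-NULL group is NULL.
  1: ids {—} → SUM(e.salary)=NULL
  2: ids {2, 14, 28} → SUM(e.salary)=282
  3: ids {6, 8} → SUM(e.salary)=238
  4: ids {—} → SUM(e.salary)=NULL
  5: ids {7, 18, 19, 20, 25} → SUM(e.salary)=525

Research | NULL ; Engineering | 282 ; HR | 238 ; Support | NULL ; Ops | 525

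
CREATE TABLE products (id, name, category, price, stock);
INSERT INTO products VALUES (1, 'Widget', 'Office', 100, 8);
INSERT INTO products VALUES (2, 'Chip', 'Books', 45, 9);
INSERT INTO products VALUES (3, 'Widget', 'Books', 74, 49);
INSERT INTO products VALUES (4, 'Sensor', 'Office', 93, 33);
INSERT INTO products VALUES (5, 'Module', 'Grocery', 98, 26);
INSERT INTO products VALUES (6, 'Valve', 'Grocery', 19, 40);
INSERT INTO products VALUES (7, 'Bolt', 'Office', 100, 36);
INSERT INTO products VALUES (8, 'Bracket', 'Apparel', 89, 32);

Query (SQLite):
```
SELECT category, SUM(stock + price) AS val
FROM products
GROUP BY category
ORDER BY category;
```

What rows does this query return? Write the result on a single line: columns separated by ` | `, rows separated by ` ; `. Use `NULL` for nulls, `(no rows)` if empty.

Apparel | 121 ; Books | 177 ; Grocery | 183 ; Office | 370

For each row compute stock + price.
Group by category; take SUM of the expression per group.
  Apparel: ids {8} → SUM(stock + price)=121
  Books: ids {2, 3} → SUM(stock + price)=177
  Grocery: ids {5, 6} → SUM(stock + price)=183
  Office: ids {1, 4, 7} → SUM(stock + price)=370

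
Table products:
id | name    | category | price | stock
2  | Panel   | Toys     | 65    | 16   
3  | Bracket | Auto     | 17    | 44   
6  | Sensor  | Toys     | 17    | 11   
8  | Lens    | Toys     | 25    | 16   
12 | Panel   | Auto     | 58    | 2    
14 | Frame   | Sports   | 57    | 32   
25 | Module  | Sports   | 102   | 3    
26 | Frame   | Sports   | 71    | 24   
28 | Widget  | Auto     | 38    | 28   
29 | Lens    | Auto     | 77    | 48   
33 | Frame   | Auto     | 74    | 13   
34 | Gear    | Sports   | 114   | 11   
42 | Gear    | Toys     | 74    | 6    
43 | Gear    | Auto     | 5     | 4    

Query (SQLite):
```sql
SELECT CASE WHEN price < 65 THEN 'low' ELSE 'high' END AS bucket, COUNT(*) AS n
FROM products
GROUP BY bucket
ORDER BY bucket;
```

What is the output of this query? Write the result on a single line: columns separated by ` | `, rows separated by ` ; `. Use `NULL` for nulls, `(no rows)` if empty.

Bucket rows by price < 65 → 'low' else 'high'; count each bucket.

high | 7 ; low | 7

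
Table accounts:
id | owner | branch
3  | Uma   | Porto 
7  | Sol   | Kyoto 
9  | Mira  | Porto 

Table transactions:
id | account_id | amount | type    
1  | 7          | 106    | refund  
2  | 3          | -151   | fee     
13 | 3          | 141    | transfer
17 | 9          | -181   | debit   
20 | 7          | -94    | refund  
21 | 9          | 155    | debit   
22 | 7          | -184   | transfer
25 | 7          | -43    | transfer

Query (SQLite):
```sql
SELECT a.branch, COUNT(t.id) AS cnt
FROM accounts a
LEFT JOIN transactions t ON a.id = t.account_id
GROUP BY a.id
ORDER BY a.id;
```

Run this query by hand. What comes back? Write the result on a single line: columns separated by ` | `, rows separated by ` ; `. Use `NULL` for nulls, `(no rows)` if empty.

Porto | 2 ; Kyoto | 4 ; Porto | 2

LEFT JOIN keeps every accounts row; unmatched ones get NULL for transactions columns.
Group by accounts.id and compute COUNT(t.id). COUNT(col) of an all-NULL group is 0.
  3: ids {2, 13} → COUNT(t.id)=2
  7: ids {1, 20, 22, 25} → COUNT(t.id)=4
  9: ids {17, 21} → COUNT(t.id)=2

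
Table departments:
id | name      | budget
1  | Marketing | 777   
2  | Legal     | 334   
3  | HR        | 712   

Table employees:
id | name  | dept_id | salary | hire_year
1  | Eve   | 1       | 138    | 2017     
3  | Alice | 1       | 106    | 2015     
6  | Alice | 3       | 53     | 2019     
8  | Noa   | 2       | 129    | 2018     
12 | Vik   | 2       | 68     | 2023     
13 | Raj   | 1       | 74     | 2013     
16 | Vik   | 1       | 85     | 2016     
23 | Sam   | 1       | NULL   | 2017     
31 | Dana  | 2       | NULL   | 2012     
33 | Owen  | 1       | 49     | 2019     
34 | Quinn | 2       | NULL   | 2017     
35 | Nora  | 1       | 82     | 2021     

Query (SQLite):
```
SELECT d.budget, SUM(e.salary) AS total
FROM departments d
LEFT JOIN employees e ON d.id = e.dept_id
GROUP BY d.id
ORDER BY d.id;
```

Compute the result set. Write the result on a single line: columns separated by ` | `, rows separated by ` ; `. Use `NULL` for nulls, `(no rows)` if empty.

777 | 534 ; 334 | 197 ; 712 | 53

LEFT JOIN keeps every departments row; unmatched ones get NULL for employees columns.
Group by departments.id and compute SUM(e.salary). SUM over an all-NULL group is NULL.
  1: ids {1, 3, 13, 16, 23, 33, 35} → SUM(e.salary)=534
  2: ids {8, 12, 31, 34} → SUM(e.salary)=197
  3: ids {6} → SUM(e.salary)=53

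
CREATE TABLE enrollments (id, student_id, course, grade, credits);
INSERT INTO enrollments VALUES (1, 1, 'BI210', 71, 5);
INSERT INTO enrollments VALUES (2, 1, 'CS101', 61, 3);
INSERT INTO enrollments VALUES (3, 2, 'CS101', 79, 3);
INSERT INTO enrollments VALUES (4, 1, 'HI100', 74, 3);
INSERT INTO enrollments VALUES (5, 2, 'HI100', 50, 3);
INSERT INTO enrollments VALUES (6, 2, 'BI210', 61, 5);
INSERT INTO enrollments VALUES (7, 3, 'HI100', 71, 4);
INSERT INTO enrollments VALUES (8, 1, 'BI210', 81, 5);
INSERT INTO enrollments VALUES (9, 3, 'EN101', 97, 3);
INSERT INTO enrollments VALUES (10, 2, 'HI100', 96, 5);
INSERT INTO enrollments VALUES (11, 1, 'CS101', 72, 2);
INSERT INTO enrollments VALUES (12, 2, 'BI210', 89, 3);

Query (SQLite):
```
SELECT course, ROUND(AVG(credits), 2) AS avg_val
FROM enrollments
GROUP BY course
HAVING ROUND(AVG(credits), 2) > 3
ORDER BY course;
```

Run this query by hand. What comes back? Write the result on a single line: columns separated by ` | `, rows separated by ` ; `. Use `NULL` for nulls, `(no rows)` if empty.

Partition enrollments by course; compute ROUND(AVG(credits), 2) within each group.
HAVING: keep groups where ROUND(AVG(credits), 2) > 3.
  BI210: ids {1, 6, 8, 12} → ROUND(AVG(credits), 2)=4.5
  CS101: ids {2, 3, 11} → ROUND(AVG(credits), 2)=2.67
  EN101: ids {9} → ROUND(AVG(credits), 2)=3
  HI100: ids {4, 5, 7, 10} → ROUND(AVG(credits), 2)=3.75

BI210 | 4.5 ; HI100 | 3.75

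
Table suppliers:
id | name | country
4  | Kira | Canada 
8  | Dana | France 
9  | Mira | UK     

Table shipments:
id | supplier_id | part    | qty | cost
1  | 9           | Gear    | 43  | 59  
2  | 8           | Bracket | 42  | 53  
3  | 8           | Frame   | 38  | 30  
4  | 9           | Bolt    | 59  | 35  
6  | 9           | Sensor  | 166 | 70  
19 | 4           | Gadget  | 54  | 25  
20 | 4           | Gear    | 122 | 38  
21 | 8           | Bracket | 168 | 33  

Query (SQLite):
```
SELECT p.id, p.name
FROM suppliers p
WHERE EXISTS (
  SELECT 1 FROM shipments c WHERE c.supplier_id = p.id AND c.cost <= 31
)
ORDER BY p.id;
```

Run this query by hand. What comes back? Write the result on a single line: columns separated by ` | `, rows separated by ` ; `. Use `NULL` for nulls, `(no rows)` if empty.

For each suppliers row, check whether any shipments with matching supplier_id has cost <= 31.
Keep rows where that is true.

4 | Kira ; 8 | Dana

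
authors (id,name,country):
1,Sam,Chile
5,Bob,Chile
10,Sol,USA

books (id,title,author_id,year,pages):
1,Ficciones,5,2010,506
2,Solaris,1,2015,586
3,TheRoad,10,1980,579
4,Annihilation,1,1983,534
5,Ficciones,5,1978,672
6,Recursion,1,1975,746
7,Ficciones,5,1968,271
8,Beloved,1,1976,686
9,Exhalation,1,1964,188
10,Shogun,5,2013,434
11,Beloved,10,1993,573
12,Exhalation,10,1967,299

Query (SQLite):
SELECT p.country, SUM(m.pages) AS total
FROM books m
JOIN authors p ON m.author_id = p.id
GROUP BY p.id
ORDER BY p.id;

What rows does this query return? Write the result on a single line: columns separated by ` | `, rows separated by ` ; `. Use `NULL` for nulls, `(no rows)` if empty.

Join each books row to its authors via author_id.
Group joined rows by authors.id; compute SUM(m.pages) per group.
  1: ids {2, 4, 6, 8, 9} → SUM(m.pages)=2740
  5: ids {1, 5, 7, 10} → SUM(m.pages)=1883
  10: ids {3, 11, 12} → SUM(m.pages)=1451

Chile | 2740 ; Chile | 1883 ; USA | 1451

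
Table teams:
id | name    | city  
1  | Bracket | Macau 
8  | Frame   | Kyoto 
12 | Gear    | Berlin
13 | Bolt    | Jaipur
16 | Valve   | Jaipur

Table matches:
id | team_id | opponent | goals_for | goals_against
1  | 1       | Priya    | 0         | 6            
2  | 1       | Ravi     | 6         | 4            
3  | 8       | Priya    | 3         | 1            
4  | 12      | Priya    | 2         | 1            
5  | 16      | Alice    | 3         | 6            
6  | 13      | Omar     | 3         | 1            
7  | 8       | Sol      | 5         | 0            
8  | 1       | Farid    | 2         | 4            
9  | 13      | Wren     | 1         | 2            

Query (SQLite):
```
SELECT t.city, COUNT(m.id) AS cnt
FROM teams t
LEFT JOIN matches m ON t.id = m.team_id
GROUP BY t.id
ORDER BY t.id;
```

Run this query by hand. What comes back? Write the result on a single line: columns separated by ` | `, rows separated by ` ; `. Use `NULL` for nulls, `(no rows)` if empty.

Macau | 3 ; Kyoto | 2 ; Berlin | 1 ; Jaipur | 2 ; Jaipur | 1

LEFT JOIN keeps every teams row; unmatched ones get NULL for matches columns.
Group by teams.id and compute COUNT(m.id). COUNT(col) of an all-NULL group is 0.
  1: ids {1, 2, 8} → COUNT(m.id)=3
  8: ids {3, 7} → COUNT(m.id)=2
  12: ids {4} → COUNT(m.id)=1
  13: ids {6, 9} → COUNT(m.id)=2
  16: ids {5} → COUNT(m.id)=1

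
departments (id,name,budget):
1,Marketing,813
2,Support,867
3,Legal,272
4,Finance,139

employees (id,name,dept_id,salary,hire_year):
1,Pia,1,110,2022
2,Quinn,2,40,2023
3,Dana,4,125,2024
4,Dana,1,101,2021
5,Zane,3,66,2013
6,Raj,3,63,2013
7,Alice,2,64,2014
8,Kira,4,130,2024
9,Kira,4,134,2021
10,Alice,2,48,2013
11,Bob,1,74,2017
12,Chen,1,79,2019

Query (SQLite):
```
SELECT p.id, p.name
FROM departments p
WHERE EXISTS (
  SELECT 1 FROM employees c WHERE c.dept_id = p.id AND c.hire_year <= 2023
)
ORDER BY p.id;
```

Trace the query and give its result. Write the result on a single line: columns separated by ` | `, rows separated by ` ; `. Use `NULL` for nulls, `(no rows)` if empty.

For each departments row, check whether any employees with matching dept_id has hire_year <= 2023.
Keep rows where that is true.

1 | Marketing ; 2 | Support ; 3 | Legal ; 4 | Finance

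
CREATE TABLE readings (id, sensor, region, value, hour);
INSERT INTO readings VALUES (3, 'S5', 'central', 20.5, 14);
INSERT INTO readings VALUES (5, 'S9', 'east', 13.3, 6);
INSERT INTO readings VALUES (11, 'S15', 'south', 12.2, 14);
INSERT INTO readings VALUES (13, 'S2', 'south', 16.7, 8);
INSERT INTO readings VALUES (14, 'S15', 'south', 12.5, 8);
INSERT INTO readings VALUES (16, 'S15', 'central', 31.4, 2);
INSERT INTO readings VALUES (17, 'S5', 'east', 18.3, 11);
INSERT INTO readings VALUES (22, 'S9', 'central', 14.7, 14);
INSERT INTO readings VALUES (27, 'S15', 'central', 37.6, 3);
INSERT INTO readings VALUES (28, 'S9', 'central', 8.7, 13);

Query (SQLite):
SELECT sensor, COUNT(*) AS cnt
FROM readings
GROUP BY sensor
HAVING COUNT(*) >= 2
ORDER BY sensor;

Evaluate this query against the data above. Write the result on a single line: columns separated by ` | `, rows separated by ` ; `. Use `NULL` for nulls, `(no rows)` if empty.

S15 | 4 ; S5 | 2 ; S9 | 3

Partition readings by sensor; compute COUNT(*) within each group.
HAVING: keep groups with count ≥ 2.
  S15: ids {11, 14, 16, 27} → COUNT(*)=4
  S2: ids {13} → COUNT(*)=1
  S5: ids {3, 17} → COUNT(*)=2
  S9: ids {5, 22, 28} → COUNT(*)=3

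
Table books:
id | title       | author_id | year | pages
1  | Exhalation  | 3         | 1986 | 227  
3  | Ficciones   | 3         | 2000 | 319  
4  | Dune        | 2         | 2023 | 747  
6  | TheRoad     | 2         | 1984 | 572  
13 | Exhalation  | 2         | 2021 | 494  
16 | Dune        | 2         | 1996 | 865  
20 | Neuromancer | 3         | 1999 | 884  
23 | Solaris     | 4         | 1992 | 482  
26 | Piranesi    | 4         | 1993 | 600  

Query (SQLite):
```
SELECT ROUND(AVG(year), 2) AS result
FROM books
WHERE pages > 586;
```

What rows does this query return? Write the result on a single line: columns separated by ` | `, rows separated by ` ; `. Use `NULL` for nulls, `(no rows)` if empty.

2002.75

Rows where pages > 586 → year values: [2023, 1996, 1999, 1993].
AVG = 8011 / 4 (rounded to 2 dp).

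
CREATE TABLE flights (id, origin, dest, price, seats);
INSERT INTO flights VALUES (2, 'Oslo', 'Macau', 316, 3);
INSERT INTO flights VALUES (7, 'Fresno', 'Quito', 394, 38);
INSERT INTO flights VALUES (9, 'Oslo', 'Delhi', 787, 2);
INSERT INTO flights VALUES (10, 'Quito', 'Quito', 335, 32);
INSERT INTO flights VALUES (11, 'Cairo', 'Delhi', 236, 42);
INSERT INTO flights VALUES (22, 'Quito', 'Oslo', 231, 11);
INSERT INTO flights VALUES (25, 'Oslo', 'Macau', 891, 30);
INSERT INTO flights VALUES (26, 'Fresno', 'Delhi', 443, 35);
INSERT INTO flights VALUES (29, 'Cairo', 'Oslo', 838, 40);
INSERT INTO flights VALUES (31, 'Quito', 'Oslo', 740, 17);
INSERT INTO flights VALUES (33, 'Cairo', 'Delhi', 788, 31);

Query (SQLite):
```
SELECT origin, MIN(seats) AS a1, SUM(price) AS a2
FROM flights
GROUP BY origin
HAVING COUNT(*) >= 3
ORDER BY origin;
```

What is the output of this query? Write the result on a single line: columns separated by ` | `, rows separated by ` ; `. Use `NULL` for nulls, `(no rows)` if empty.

Cairo | 31 | 1862 ; Oslo | 2 | 1994 ; Quito | 11 | 1306

Group flights by origin.
Per group compute: MIN(seats), SUM(price).
HAVING: drop groups with fewer than 3 rows.
  Cairo: ids {11, 29, 33} → MIN(seats)=31, SUM(price)=1862
  Fresno: ids {7, 26} → MIN(seats)=35, SUM(price)=837
  Oslo: ids {2, 9, 25} → MIN(seats)=2, SUM(price)=1994
  Quito: ids {10, 22, 31} → MIN(seats)=11, SUM(price)=1306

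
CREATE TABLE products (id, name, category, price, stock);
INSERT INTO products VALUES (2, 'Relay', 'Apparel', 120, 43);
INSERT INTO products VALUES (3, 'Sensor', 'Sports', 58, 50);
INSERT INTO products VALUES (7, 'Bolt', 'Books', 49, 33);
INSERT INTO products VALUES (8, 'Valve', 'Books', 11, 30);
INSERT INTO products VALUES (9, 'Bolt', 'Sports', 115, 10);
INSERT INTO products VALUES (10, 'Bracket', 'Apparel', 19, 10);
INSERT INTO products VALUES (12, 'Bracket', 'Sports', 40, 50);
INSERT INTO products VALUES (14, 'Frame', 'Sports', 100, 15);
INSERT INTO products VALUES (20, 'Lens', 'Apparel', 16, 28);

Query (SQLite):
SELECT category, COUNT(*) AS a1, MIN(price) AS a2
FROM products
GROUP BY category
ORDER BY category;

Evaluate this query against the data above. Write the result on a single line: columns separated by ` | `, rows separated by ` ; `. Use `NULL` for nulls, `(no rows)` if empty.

Apparel | 3 | 16 ; Books | 2 | 11 ; Sports | 4 | 40

Group products by category.
Per group compute: COUNT(*), MIN(price).
  Apparel: ids {2, 10, 20} → COUNT(*)=3, MIN(price)=16
  Books: ids {7, 8} → COUNT(*)=2, MIN(price)=11
  Sports: ids {3, 9, 12, 14} → COUNT(*)=4, MIN(price)=40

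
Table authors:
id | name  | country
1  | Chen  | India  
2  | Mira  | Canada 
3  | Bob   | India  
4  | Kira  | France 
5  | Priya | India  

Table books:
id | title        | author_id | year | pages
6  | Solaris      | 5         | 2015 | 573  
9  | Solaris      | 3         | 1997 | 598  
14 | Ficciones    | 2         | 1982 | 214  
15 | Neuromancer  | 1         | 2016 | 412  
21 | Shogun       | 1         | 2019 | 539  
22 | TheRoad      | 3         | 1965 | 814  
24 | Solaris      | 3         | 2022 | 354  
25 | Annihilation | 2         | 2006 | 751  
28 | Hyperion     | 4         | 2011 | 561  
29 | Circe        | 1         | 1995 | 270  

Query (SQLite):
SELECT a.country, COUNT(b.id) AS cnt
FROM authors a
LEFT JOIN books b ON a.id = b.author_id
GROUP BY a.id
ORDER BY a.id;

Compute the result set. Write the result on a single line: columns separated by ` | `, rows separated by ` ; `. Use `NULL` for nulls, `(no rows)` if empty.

India | 3 ; Canada | 2 ; India | 3 ; France | 1 ; India | 1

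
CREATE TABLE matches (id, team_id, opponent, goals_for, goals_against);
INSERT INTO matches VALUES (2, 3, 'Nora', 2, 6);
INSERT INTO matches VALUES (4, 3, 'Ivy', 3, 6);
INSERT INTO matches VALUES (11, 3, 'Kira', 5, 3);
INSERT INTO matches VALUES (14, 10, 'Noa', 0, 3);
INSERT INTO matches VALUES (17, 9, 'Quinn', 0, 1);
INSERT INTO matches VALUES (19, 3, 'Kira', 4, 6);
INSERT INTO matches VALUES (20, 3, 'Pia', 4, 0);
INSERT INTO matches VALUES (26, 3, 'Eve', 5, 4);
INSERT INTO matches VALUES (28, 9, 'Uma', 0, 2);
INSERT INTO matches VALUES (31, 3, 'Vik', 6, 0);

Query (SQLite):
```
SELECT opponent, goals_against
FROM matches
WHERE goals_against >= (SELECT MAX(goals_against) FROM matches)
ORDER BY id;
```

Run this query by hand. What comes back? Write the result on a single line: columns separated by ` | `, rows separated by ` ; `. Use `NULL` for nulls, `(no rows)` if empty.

Nora | 6 ; Ivy | 6 ; Kira | 6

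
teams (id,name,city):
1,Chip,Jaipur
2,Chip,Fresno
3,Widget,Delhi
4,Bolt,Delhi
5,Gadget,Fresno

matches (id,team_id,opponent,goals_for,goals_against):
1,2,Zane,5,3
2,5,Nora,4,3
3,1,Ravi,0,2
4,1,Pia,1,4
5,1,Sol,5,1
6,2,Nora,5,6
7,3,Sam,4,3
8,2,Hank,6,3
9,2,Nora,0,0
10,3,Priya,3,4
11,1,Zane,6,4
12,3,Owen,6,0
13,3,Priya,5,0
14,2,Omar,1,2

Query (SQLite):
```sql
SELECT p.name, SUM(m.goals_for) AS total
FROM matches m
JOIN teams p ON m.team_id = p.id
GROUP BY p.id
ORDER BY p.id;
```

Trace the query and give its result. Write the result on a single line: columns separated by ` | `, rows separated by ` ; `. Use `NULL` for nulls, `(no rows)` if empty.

Join each matches row to its teams via team_id.
Group joined rows by teams.id; compute SUM(m.goals_for) per group.
  1: ids {3, 4, 5, 11} → SUM(m.goals_for)=12
  2: ids {1, 6, 8, 9, 14} → SUM(m.goals_for)=17
  3: ids {7, 10, 12, 13} → SUM(m.goals_for)=18
  5: ids {2} → SUM(m.goals_for)=4

Chip | 12 ; Chip | 17 ; Widget | 18 ; Gadget | 4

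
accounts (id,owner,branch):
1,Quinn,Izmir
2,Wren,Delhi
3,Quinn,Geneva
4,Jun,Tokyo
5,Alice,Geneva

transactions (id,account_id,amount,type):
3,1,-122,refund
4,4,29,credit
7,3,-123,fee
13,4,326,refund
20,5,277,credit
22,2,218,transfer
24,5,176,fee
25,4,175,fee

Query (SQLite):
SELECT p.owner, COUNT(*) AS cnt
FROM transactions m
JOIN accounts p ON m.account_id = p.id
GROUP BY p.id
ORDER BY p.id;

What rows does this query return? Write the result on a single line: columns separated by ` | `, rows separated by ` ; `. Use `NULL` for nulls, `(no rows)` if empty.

Join each transactions row to its accounts via account_id.
Group joined rows by accounts.id; compute COUNT(*) per group.
  1: ids {3} → COUNT(*)=1
  2: ids {22} → COUNT(*)=1
  3: ids {7} → COUNT(*)=1
  4: ids {4, 13, 25} → COUNT(*)=3
  5: ids {20, 24} → COUNT(*)=2

Quinn | 1 ; Wren | 1 ; Quinn | 1 ; Jun | 3 ; Alice | 2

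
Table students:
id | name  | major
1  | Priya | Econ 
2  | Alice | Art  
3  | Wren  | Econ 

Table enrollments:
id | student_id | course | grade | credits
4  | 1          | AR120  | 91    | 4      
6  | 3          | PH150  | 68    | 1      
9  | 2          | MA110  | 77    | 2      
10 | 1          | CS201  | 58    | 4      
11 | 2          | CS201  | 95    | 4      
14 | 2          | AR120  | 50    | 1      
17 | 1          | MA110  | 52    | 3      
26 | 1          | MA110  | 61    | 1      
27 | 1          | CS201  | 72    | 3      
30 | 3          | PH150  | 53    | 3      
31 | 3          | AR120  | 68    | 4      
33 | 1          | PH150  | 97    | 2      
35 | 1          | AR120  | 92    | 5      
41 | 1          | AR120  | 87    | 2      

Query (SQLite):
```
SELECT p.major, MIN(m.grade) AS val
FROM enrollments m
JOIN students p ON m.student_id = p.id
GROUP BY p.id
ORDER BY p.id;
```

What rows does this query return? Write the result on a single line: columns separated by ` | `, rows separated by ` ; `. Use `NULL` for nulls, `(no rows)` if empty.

Econ | 52 ; Art | 50 ; Econ | 53

Join each enrollments row to its students via student_id.
Group joined rows by students.id; compute MIN(m.grade) per group.
  1: ids {4, 10, 17, 26, 27, 33, 35, 41} → MIN(m.grade)=52
  2: ids {9, 11, 14} → MIN(m.grade)=50
  3: ids {6, 30, 31} → MIN(m.grade)=53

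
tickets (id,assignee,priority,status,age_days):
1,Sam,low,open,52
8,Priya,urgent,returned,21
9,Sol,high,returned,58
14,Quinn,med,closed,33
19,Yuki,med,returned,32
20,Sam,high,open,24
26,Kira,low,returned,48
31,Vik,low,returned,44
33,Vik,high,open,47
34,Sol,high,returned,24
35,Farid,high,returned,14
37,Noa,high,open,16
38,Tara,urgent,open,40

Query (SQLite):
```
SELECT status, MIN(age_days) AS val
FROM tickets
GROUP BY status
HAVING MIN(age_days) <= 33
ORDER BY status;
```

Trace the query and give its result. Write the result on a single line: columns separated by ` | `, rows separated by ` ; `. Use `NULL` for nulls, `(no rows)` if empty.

Partition tickets by status; compute MIN(age_days) within each group.
HAVING: keep groups where MIN(age_days) <= 33.
  closed: ids {14} → MIN(age_days)=33
  open: ids {1, 20, 33, 37, 38} → MIN(age_days)=16
  returned: ids {8, 9, 19, 26, 31, 34, 35} → MIN(age_days)=14

closed | 33 ; open | 16 ; returned | 14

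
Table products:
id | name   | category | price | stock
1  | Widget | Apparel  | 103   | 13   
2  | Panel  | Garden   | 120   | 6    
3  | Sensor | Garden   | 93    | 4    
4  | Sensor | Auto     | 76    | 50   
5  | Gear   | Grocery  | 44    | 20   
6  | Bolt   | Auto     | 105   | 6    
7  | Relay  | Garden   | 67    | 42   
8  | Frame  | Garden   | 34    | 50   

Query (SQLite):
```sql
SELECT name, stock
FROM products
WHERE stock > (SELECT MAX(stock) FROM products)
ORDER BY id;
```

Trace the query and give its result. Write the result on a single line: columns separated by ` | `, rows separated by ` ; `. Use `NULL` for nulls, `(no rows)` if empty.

(no rows)

Scalar subquery: MAX(stock) over all products rows = 50.
Keep rows where stock > that value.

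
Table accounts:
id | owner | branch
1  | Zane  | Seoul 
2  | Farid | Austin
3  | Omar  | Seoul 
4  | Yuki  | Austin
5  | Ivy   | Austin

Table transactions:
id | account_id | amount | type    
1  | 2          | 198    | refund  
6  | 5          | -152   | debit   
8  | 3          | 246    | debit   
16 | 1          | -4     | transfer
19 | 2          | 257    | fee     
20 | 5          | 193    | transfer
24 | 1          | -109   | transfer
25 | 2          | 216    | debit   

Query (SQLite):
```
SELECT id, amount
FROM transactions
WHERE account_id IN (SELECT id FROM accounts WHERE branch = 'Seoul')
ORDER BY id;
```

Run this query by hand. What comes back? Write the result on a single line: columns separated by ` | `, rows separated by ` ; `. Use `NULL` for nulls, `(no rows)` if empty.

Inner query: accounts.id where branch = 'Seoul'.
Outer: keep transactions rows whose account_id is in that set.
Inner query → {1, 3}

8 | 246 ; 16 | -4 ; 24 | -109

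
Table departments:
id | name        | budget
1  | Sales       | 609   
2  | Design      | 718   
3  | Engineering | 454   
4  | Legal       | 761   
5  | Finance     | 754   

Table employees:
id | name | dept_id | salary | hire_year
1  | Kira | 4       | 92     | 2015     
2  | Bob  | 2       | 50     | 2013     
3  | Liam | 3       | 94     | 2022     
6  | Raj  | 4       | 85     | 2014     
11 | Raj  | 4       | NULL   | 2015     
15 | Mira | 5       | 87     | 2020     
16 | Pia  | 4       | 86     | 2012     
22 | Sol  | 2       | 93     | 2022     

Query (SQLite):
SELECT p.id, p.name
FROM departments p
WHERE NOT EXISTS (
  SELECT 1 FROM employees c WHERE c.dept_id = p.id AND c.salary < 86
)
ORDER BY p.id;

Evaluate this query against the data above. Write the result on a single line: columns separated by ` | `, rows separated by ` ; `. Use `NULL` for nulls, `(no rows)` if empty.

For each departments row, check whether any employees with matching dept_id has salary < 86.
Keep rows where that is false.

1 | Sales ; 3 | Engineering ; 5 | Finance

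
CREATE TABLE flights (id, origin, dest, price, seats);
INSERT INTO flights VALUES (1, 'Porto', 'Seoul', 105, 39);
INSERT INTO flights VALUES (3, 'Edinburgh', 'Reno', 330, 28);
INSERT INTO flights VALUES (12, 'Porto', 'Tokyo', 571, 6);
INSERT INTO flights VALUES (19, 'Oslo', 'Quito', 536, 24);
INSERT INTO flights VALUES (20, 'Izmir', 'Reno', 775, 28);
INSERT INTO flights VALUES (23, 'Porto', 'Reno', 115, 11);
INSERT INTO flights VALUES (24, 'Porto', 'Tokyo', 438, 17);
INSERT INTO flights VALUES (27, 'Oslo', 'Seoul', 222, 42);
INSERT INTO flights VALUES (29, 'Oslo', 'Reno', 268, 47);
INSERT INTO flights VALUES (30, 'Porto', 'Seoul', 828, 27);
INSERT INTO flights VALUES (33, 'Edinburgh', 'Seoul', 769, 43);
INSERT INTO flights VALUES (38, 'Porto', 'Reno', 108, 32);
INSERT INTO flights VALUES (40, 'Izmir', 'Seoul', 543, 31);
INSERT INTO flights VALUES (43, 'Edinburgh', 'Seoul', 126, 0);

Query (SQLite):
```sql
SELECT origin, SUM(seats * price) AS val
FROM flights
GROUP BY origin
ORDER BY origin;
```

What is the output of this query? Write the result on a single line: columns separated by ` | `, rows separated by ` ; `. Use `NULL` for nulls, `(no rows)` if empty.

Edinburgh | 42307 ; Izmir | 38533 ; Oslo | 34784 ; Porto | 42044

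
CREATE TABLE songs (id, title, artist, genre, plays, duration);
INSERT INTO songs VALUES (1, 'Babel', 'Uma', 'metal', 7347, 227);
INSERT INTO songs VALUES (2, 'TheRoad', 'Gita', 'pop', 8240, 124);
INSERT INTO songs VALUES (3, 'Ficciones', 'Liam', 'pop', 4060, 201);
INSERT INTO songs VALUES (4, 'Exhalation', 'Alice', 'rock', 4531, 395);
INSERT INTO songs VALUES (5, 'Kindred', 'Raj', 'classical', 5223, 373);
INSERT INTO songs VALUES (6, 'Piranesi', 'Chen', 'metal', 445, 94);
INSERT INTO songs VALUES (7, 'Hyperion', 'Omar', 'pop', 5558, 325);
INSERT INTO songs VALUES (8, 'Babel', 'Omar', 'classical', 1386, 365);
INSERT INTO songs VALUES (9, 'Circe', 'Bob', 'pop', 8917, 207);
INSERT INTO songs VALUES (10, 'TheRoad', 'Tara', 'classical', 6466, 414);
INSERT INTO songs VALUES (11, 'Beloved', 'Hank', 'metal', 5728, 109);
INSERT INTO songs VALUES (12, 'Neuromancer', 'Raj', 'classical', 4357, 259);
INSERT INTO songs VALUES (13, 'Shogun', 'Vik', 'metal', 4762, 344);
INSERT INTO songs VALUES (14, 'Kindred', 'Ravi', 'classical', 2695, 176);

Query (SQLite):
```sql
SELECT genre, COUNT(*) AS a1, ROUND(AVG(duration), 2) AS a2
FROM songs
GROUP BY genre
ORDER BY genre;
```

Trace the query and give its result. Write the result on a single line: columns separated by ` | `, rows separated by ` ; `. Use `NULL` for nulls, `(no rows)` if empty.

classical | 5 | 317.4 ; metal | 4 | 193.5 ; pop | 4 | 214.25 ; rock | 1 | 395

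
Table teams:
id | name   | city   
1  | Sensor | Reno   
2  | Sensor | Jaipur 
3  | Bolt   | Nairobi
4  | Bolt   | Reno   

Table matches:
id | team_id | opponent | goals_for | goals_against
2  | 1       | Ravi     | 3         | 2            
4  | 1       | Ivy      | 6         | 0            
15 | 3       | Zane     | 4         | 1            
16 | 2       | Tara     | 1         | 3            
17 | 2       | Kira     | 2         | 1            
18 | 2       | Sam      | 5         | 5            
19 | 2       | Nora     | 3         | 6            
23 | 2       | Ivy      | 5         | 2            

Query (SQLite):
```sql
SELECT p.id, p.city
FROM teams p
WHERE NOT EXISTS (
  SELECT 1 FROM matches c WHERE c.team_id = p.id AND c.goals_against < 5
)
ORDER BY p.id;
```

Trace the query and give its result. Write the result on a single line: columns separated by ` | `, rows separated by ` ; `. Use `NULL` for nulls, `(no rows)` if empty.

For each teams row, check whether any matches with matching team_id has goals_against < 5.
Keep rows where that is false.

4 | Reno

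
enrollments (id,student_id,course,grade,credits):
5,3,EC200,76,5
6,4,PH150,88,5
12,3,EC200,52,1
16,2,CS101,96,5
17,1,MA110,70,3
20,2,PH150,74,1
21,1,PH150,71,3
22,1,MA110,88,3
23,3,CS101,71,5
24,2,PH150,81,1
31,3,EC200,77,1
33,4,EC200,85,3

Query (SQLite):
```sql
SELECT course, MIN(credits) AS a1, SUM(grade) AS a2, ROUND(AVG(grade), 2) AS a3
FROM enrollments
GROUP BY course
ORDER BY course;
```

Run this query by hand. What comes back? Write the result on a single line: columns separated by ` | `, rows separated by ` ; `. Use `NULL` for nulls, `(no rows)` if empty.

Group enrollments by course.
Per group compute: MIN(credits), SUM(grade), ROUND(AVG(grade), 2).
  CS101: ids {16, 23} → MIN(credits)=5, SUM(grade)=167, ROUND(AVG(grade), 2)=83.5
  EC200: ids {5, 12, 31, 33} → MIN(credits)=1, SUM(grade)=290, ROUND(AVG(grade), 2)=72.5
  MA110: ids {17, 22} → MIN(credits)=3, SUM(grade)=158, ROUND(AVG(grade), 2)=79
  PH150: ids {6, 20, 21, 24} → MIN(credits)=1, SUM(grade)=314, ROUND(AVG(grade), 2)=78.5

CS101 | 5 | 167 | 83.5 ; EC200 | 1 | 290 | 72.5 ; MA110 | 3 | 158 | 79 ; PH150 | 1 | 314 | 78.5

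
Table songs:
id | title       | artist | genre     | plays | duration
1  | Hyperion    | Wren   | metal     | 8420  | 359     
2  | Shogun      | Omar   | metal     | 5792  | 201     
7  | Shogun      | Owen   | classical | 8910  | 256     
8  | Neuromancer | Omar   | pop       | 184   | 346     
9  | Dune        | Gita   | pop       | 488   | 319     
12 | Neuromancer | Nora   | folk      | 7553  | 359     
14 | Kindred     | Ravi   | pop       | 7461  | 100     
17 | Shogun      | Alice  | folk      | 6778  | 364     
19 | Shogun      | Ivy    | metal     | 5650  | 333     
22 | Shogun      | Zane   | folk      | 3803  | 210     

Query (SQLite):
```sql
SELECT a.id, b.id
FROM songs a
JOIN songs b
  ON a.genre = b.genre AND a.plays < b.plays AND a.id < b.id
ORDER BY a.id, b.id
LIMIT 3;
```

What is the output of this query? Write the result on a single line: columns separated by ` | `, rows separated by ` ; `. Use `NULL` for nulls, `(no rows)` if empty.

8 | 9 ; 8 | 14 ; 9 | 14

Pairs (a,b) with same genre, a.plays < b.plays, a.id < b.id.
genre groups: classical:{7} folk:{12,17,22} metal:{1,2,19} pop:{8,9,14}
Ordered by (a.id, b.id); first 3.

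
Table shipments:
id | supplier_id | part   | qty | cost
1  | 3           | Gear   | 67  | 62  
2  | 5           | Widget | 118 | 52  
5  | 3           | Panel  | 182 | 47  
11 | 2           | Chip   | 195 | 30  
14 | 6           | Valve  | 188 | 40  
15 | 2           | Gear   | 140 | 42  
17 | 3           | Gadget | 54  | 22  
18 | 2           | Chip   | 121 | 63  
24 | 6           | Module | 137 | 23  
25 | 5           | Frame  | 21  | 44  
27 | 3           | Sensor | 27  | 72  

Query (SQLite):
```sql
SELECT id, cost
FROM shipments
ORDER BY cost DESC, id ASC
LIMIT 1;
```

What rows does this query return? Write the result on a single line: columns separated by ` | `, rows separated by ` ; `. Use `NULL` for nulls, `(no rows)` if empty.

Sort by cost desc, tiebreak id asc: (72, id=27), (63, id=18), (62, id=1), (52, id=2) …. Take first 1.

27 | 72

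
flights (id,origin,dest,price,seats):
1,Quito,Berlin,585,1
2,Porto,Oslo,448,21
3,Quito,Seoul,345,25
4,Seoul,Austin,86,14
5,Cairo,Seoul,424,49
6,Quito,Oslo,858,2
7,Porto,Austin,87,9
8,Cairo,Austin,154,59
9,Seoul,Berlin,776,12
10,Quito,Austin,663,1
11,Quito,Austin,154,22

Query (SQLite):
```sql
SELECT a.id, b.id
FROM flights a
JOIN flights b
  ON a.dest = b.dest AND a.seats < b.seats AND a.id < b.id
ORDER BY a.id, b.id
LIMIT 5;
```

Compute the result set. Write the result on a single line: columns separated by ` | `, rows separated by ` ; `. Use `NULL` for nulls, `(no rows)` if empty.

Pairs (a,b) with same dest, a.seats < b.seats, a.id < b.id.
dest groups: Austin:{4,7,8,10,11} Berlin:{1,9} Oslo:{2,6} Seoul:{3,5}
Ordered by (a.id, b.id); first 5.

1 | 9 ; 3 | 5 ; 4 | 8 ; 4 | 11 ; 7 | 8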